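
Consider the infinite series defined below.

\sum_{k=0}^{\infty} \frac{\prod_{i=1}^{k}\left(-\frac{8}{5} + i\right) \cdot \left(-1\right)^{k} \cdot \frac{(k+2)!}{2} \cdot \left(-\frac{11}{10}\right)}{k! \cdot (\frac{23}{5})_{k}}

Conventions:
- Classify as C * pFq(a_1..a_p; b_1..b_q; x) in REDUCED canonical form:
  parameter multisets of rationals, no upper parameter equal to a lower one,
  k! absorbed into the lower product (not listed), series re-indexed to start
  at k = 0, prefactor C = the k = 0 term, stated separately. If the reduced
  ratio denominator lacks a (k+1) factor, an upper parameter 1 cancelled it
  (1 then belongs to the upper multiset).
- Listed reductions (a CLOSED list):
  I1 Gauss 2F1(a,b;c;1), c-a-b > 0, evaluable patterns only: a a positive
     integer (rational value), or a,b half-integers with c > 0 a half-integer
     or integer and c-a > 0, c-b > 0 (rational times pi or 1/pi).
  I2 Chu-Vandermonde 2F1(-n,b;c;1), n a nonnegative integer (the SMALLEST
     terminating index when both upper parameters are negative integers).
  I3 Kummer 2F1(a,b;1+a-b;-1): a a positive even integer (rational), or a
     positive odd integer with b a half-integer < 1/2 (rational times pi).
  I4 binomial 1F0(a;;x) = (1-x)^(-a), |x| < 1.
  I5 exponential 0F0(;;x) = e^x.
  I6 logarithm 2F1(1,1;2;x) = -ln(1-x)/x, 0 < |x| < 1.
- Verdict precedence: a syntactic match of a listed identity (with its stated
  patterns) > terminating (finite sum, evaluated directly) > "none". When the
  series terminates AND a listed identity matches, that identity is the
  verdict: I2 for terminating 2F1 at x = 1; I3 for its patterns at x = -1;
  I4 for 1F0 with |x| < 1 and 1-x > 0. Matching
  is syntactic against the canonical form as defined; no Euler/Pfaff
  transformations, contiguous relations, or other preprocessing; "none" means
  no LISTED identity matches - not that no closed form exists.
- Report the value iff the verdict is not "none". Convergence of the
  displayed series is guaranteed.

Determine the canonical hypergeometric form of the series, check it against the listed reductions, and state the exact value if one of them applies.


x = -1 here; the reduced form reads 2F1, upper {-\frac{3}{5}, 3}, lower {\frac{23}{5}}, C = -\frac{11}{10}. Verdict: none - this 2F1 at x = -1 matches no listed pattern, and upper {-\frac{3}{5}, 3} holds no stopper.

Structural cue: from the first term -\frac{11}{10}: the factorial ratio (prefactor -11/10) (k+a-1)!/(a-1)! is a rising factorial (a)_k.
Term ratio: r(k) = -1 * (k-\frac{3}{5}) (k+3) / [(k+\frac{23}{5}) (k+1)] - rational; roots negated = parameters, x = -1, C = -\frac{11}{10}.


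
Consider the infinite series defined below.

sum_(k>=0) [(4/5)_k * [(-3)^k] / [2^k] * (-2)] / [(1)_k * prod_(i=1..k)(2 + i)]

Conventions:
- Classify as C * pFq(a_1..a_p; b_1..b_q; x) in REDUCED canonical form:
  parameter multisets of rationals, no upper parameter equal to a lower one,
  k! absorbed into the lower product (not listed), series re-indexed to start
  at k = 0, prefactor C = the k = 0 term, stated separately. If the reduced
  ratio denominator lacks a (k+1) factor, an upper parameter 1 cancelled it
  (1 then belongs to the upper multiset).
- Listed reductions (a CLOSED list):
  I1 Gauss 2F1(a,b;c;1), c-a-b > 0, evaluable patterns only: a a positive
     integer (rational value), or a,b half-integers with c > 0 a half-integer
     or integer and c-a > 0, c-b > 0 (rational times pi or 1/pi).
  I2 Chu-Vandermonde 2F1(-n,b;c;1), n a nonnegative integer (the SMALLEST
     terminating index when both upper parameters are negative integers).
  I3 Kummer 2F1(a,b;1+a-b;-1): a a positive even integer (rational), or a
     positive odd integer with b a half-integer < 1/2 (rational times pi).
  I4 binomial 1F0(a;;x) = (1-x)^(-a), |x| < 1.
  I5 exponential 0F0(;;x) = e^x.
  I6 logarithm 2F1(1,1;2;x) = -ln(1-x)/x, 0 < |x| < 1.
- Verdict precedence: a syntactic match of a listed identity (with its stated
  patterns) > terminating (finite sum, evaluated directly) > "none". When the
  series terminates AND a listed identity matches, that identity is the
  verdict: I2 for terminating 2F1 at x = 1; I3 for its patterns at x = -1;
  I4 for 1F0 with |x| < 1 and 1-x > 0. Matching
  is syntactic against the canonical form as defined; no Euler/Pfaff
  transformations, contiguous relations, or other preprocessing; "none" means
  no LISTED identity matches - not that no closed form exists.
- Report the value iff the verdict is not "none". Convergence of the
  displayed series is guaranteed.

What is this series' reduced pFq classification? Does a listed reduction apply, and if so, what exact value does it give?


This is -2 * 1F1(4/5; 3; -3/2) in reduced canonical form. Verdict: none. A 1F1 with upper {4/5} fits none of I1-I6 at x = -3/2; the sum runs forever.

The tell: t_0 being -2, (1)_k (prefactor -2) is k! itself.
Term ratio: r(k) = (-3/2) * (k+4/5) / [(k+3) (k+1)] - rational; roots negated = parameters, x = (-3/2), C = -2.


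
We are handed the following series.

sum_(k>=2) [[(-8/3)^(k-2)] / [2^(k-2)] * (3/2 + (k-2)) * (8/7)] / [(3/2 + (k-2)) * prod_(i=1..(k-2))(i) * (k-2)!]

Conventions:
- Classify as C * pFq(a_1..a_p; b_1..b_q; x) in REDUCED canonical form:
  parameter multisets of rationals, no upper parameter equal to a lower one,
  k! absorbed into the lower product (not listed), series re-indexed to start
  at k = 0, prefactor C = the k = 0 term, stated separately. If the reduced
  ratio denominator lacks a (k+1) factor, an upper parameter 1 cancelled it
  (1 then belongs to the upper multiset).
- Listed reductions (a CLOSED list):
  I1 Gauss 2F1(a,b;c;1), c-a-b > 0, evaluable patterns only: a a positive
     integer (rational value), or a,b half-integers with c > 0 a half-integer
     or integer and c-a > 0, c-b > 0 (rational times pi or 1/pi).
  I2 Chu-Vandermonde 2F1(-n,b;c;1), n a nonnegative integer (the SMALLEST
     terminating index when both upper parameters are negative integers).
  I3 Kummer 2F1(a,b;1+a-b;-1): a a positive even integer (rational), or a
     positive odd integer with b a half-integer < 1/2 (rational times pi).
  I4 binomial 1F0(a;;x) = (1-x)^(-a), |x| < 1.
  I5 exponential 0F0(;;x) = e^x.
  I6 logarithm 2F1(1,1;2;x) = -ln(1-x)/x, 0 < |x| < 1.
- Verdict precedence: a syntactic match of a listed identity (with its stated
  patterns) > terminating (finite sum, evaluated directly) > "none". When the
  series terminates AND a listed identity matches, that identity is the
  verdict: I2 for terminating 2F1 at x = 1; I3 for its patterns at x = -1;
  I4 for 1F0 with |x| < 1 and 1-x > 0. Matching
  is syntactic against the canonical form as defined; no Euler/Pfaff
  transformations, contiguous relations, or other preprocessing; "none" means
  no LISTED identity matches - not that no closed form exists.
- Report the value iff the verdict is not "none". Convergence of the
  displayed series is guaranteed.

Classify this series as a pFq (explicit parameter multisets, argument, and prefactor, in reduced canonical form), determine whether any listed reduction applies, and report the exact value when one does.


Prefactor 8/7, argument -4/3: 0F1 with upper {-} over lower {1}. Verdict: none - at argument -4/3 the multisets {-} ; {1} match no listed identity.

Structural cue: t_0 being 8/7, k + 3/2 divides numerator and denominator alike; C = 8/7 after cancelling.
Consecutive-term ratio: r(k) = (-4/3) * 1 / [(k+1) (k+1)] - poly over poly, x = (-4/3) from leading terms; C = 8/7 at k = 0.


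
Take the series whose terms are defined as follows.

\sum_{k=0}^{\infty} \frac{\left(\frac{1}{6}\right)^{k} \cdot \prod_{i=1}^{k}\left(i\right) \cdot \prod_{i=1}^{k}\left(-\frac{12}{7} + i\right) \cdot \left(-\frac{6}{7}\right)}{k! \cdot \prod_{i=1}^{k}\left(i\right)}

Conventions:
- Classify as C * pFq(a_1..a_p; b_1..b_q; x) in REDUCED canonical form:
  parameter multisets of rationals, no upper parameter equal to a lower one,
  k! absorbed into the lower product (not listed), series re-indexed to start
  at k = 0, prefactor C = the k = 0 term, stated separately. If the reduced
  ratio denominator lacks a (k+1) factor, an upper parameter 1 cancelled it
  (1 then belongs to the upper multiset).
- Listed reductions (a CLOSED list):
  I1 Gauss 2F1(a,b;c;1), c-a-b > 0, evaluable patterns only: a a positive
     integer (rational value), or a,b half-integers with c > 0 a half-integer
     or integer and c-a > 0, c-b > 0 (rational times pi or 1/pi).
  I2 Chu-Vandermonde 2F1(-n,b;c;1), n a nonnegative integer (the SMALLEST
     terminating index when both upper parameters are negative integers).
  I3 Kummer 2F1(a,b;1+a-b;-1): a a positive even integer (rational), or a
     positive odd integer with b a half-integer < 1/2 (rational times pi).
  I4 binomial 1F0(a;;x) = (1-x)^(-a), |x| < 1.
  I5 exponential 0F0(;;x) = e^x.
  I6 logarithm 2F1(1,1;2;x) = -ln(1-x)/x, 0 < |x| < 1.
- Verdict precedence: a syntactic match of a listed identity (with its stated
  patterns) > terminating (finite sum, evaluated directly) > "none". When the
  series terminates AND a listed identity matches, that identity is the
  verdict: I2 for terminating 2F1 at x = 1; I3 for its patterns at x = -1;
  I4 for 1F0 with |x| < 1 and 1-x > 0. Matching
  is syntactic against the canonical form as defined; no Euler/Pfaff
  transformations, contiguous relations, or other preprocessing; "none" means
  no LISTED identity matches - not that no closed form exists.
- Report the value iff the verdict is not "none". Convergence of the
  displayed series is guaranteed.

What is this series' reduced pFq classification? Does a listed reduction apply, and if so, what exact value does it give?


Canonical form: C = -\frac{6}{7} times 1F0 with upper {-\frac{5}{7}}, lower {-}, x = \frac{1}{6}. Verdict: the I4 binomial reduction fires (the 1F0 binomial series: exponent 5/7, x = \frac{1}{6}). Sum: \left(-\frac{6}{7}\right) \cdot \left(\frac{5}{6}\right)^{\frac{5}{7}}.

Key observation: with t_0 = -\frac{6}{7}, the running product (C = -6/7) telescopes to a rising factorial.
Term ratio: r(k) = \frac{1}{6} * (k-\frac{5}{7}) / [(k+1)] - rational in k. x = \frac{1}{6}; t_0 = -\frac{6}{7}; negate the roots.


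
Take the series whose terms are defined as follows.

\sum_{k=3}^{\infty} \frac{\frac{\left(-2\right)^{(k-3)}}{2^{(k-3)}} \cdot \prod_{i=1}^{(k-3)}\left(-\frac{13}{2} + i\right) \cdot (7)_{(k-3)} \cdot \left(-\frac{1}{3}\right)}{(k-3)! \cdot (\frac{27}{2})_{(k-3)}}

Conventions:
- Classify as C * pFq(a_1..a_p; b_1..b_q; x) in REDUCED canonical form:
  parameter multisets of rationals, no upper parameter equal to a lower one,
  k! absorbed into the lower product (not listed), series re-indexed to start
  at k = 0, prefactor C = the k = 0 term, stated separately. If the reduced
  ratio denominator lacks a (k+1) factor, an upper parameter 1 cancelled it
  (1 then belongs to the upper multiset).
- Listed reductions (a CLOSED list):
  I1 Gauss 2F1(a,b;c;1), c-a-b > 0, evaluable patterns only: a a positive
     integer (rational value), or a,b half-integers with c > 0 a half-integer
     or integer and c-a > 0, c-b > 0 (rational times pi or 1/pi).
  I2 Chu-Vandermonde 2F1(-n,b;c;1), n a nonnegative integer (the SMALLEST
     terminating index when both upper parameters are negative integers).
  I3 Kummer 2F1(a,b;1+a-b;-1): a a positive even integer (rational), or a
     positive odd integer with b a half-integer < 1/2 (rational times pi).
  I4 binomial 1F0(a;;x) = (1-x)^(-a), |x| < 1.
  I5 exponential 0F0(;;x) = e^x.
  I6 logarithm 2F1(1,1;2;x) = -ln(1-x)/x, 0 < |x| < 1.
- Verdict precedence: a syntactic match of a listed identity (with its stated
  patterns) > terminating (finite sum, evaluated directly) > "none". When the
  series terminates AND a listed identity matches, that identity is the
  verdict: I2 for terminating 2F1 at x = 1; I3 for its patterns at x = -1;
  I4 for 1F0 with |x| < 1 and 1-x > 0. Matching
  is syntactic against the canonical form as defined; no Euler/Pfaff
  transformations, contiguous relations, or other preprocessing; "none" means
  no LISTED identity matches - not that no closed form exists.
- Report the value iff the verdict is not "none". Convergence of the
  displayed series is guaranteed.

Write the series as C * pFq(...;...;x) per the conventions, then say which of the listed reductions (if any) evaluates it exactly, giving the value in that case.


Prefactor -\frac{1}{3}, argument -1: 2F1 with upper {-\frac{11}{2}, 7} over lower {\frac{27}{2}}. Verdict: Kummer (I3) fires (x = -1; c = \frac{27}{2} equals 1+a-b for upper {-\frac{11}{2}, 7}: listed pattern). Hence: \left(-\frac{929553625}{805306368}\right) \cdot \pi.

Structural cue: t_0 being -\frac{1}{3}, the running product (prefactor -1/3) telescopes to a rising factorial.
Consecutive-term ratio: r(k) = -1 * (k-\frac{11}{2}) (k+7) / [(k+\frac{27}{2}) (k+1)] ; factor over Q: parameters, x = -1, and C = -\frac{1}{3}.


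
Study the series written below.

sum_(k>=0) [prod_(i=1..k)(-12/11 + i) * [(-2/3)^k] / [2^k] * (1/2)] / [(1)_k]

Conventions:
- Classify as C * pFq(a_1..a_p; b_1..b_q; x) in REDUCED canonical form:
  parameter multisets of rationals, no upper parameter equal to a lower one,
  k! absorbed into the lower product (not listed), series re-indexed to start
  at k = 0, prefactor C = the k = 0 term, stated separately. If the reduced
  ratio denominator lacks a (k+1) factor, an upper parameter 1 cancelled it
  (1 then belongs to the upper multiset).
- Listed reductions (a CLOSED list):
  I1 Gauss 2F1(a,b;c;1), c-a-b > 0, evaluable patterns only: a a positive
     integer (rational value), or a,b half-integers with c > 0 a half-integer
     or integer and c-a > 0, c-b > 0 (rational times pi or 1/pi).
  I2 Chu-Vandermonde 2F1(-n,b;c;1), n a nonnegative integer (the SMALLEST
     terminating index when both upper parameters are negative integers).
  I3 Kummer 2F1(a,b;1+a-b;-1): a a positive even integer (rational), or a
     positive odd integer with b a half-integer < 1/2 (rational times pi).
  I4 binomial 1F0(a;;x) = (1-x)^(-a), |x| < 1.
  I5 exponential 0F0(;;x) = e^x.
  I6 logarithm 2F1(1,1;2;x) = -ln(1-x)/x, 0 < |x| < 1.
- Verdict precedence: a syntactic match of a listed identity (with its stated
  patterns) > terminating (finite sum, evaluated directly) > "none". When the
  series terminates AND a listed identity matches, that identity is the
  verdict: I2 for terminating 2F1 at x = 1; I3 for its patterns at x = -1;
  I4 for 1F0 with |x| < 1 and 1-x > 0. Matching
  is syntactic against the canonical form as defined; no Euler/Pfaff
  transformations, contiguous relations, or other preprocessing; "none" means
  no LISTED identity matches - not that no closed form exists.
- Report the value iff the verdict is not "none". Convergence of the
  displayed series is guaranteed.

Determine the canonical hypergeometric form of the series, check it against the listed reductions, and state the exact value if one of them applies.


At argument -1/3: a 1F0 with upper {-1/11}, lower {-}, scaled by C = 1/2. Verdict: the binomial series (I4) fires (the 1F0 binomial series: exponent 1/11, x = -1/3). Hence: (1/2) * (4/3)^(1/11).

Key observation: x = (-1/3) and (1)_k (prefactor 1/2) is k! itself.
Term ratio: r(k) = (-1/3) * (k-1/11) / [(k+1)] - rational in k. x = (-1/3); t_0 = 1/2; negate the roots.


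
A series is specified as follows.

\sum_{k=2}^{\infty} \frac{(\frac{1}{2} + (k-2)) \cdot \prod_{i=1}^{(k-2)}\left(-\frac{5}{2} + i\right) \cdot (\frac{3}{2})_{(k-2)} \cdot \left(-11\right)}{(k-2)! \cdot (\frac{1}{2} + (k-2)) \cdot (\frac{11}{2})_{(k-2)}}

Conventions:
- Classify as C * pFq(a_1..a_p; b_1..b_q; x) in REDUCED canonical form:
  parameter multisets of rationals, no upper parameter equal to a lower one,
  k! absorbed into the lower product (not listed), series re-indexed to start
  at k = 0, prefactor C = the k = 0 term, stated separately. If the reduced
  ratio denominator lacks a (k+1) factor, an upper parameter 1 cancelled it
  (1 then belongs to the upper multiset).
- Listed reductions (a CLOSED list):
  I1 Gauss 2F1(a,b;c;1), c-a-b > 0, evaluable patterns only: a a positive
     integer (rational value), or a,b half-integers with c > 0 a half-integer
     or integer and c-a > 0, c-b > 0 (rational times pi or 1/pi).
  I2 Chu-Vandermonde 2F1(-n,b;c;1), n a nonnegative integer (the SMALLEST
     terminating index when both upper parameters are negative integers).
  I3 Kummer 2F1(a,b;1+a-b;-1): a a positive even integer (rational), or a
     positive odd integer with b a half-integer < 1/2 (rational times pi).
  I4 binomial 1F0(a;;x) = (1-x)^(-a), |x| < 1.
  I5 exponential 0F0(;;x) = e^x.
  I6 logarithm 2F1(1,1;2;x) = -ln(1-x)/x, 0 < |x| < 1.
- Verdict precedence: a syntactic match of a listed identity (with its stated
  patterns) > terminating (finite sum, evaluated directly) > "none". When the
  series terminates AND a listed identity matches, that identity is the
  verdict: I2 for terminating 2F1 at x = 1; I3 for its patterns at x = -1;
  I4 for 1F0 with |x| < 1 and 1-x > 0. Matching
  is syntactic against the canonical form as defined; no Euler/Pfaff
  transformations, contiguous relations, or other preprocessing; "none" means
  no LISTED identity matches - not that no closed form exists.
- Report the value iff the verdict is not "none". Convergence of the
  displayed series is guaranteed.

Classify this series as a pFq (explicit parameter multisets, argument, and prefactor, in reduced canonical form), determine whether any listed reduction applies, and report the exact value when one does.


At argument 1: a 2F1 with upper {-\frac{3}{2}, \frac{3}{2}}, lower {\frac{11}{2}}, scaled by C = -11. Verdict: the half-integer Gauss pattern (I1) fires (x = 1; upper {-\frac{3}{2}, \frac{3}{2}} half-integers, c = \frac{11}{2} in the evaluable pattern). Sum: \left(-\frac{72765}{32768}\right) \cdot \pi.

Key step: from the first term -11: striking the common factor k + 1/2 reduces the term (prefactor -11).
Consecutive-term ratio: r(k) = 1 * (k-\frac{3}{2}) (k+\frac{3}{2}) / [(k+\frac{11}{2}) (k+1)] - rational; roots negated = parameters, x = 1, C = -11.


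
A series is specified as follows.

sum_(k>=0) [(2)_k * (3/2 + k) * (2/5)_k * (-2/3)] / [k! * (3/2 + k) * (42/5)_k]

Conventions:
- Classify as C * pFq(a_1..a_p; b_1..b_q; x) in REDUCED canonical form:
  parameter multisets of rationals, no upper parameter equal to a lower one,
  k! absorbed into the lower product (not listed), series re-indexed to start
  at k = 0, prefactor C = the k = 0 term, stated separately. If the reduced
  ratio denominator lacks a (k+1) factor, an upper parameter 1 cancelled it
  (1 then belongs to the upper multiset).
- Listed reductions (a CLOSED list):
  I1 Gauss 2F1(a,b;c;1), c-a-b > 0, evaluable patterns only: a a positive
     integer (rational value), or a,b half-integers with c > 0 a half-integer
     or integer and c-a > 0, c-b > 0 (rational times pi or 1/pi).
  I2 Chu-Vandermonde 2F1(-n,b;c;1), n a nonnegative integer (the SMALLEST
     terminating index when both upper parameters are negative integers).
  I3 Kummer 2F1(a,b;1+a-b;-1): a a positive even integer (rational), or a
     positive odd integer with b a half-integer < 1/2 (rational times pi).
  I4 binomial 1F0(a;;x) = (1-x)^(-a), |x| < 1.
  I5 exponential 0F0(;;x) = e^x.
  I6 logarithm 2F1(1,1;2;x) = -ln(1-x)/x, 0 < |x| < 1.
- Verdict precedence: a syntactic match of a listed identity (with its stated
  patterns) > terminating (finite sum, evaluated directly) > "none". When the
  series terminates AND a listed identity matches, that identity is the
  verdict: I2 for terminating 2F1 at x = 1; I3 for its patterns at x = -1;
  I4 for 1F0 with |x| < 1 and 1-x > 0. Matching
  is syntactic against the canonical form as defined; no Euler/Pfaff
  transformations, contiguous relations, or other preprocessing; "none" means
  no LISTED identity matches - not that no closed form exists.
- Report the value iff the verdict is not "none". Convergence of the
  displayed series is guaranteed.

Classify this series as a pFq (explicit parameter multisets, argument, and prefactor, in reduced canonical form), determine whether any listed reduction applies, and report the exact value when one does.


Structural cue: t_0 = -2/3 here, and the factor k + 3/2 cancels (top and bottom), leaving C = -2/3.
Consecutive-term ratio: r(k) = 1 * (k+2/5) (k+2) / [(k+42/5) (k+1)] - poly over poly, x = 1 from leading terms; C = -2/3 at k = 0.

This is -2/3 * 2F1(2/5, 2; 42/5; 1) in reduced canonical form. Verdict: Gauss (I1, integer-parameter pattern) fires (x = 1: the Gamma ratio telescopes since c-a-b = 6 > 0 and a = 2 in Z>0). Its exact value is -1184/1575.


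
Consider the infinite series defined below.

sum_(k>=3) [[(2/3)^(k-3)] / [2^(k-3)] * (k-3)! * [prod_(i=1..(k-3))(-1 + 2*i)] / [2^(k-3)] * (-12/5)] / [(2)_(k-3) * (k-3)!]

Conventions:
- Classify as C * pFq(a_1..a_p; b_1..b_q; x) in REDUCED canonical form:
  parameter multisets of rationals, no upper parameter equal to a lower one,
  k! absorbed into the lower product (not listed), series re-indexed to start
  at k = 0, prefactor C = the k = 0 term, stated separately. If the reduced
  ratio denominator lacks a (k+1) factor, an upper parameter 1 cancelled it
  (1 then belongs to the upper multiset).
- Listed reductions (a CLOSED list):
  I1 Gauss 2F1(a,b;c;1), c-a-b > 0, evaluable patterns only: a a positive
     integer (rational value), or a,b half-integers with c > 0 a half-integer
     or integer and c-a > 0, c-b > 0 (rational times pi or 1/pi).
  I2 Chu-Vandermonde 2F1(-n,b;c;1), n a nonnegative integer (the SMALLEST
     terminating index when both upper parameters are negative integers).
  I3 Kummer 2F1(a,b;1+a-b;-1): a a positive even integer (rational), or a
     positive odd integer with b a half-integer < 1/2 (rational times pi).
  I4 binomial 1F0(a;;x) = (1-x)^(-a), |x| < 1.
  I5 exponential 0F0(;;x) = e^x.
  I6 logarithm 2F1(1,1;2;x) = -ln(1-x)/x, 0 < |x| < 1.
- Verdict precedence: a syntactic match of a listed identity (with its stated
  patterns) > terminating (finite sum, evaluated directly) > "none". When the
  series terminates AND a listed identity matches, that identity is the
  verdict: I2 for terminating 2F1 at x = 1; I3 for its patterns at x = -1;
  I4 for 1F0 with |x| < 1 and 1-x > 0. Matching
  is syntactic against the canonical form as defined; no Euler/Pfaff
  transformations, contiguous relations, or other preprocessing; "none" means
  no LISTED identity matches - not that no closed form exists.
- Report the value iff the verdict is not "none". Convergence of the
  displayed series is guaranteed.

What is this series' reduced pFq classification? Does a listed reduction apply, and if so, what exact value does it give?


Reduced: x = 1/3, 2F1, upper = {1/2, 1}, lower = {2}, C = -12/5. Verdict: none (x = 1/3): each listed identity misses the multisets {1/2, 1} ; {2}.

The tell: t_0 = -12/5 here, and the odd product 1*3*...*(2k-1) (C = -12/5, x = 1/3) is 2^k (1/2)_k.
Consecutive-term ratio: r(k) = (1/3) * (k+1/2) (k+1) / [(k+2) (k+1)] ; factor over Q: parameters, x = (1/3), and C = -12/5.


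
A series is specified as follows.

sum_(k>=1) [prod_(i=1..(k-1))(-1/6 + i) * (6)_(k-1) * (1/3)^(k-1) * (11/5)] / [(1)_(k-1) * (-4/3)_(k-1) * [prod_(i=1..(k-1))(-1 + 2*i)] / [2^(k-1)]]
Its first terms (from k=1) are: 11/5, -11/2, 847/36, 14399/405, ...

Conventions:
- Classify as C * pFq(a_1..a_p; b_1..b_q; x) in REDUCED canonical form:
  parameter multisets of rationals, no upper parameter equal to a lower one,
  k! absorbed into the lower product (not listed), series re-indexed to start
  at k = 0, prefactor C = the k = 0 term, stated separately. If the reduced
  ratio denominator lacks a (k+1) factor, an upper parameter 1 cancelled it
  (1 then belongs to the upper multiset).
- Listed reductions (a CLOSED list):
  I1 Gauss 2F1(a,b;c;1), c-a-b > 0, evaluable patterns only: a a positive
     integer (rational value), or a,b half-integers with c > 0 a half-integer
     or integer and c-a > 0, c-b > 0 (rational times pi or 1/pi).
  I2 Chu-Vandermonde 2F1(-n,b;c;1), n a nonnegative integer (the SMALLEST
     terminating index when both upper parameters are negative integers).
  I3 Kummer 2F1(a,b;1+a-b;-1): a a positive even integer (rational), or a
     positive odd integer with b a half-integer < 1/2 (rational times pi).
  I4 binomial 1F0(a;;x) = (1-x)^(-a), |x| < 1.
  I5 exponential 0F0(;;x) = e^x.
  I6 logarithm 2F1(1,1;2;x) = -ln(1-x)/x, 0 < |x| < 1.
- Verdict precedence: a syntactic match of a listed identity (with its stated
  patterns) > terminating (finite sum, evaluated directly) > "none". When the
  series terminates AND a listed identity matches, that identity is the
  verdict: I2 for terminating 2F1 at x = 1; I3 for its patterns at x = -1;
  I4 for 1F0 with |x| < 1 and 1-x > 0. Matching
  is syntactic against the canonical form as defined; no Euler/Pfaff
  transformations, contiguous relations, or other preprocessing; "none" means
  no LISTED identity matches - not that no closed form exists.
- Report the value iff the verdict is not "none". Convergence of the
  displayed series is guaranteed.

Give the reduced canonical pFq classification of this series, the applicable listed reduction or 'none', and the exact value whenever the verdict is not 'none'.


At argument 1/3: a 2F2 with upper {5/6, 6}, lower {-4/3, 1/2}, scaled by C = 11/5. Verdict: none. No listed pattern accepts 2F2(5/6, 6; -4/3, 1/2; 1/3).

First insight: t_0 being 11/5, the lower odd product (C = 11/5) is 2^k (1/2)_k.
Ratio: r(k) = (1/3) * (k+5/6) (k+6) / [(k-4/3) (k+1/2) (k+1)] - rational in k, leading ratio (1/3); with t_0 = 11/5, classification follows.


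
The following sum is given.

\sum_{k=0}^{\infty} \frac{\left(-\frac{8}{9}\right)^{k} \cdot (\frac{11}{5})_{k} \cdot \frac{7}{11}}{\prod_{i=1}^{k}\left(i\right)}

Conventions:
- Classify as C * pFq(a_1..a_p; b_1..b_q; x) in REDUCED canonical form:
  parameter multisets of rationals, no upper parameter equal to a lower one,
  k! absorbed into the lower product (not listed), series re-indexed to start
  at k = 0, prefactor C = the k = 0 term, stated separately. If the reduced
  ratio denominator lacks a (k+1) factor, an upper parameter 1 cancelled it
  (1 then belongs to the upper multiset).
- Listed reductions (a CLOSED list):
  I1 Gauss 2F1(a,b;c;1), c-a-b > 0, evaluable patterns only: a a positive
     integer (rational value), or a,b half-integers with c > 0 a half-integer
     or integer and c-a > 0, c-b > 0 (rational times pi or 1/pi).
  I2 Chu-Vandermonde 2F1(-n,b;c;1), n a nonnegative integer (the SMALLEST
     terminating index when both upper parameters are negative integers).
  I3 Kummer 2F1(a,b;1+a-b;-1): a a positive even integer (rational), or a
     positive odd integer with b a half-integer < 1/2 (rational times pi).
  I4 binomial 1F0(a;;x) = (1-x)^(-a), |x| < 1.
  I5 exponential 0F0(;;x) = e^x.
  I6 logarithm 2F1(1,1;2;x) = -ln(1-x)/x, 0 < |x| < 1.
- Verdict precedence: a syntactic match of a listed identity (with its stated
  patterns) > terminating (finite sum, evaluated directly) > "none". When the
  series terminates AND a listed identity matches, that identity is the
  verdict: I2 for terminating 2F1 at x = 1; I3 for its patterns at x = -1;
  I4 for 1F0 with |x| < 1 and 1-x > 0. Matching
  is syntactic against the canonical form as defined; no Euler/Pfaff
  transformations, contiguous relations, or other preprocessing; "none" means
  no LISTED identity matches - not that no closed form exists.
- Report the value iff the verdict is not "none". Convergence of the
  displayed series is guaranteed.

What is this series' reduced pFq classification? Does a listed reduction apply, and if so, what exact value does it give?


Classification (C = \frac{7}{11}): 1F0 with upper {\frac{11}{5}}, lower {-}, argument x = -\frac{8}{9}. Verdict: binomial (I4) fires (the 1F0 binomial series: exponent -11/5, x = -\frac{8}{9}). Value: \frac{7}{11} \cdot \left(\frac{17}{9}\right)^{-\frac{11}{5}}.

Structural cue: t_0 being \frac{7}{11}, the product of the first k integers (C = 7/11) is k!.
Adjacent-term ratio: r(k) = -\frac{8}{9} * (k+\frac{11}{5}) / [(k+1)] - rational; roots negated = parameters, x = -\frac{8}{9}, C = \frac{7}{11}.


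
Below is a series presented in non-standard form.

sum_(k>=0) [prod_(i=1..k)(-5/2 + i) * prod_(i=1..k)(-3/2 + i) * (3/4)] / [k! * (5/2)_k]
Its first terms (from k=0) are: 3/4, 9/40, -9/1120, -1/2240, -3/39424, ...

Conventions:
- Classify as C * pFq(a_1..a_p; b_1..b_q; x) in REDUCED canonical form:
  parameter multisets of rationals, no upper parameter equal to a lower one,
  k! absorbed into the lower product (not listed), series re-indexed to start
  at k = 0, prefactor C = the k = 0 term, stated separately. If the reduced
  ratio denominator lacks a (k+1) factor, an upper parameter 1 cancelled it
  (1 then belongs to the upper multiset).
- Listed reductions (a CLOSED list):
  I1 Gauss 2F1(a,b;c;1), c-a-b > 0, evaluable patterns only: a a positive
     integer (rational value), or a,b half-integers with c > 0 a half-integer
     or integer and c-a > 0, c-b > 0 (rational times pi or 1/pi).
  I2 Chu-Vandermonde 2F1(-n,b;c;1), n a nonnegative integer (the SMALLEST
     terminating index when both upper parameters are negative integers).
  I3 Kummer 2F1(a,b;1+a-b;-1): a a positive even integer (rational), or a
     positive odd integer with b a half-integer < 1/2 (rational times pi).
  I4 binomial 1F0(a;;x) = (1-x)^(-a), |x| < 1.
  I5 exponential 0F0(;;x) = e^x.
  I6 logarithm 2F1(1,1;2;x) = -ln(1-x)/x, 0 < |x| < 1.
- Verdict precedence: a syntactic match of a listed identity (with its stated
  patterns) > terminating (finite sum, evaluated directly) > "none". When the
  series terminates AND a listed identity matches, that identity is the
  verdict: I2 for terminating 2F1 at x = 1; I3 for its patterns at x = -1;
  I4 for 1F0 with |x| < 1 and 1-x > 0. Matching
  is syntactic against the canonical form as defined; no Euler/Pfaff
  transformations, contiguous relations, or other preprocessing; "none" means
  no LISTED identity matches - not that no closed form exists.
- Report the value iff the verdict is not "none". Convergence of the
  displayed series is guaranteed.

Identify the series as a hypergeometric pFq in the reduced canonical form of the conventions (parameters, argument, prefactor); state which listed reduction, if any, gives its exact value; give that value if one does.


Canonical form: C = 3/4 times 2F1 with upper {-3/2, -1/2}, lower {5/2}, x = 1. Verdict at x = 1: the half-integer Gauss pattern (I1) matches (x = 1; upper {-3/2, -1/2} half-integers, c = 5/2 in the evaluable pattern). Sum: (315/1024) * pi.

First insight: x = 1 and the running product (prefactor 3/4) telescopes to a rising factorial.
Ratio: r(k) = 1 * (k-3/2) (k-1/2) / [(k+5/2) (k+1)] - rational in k, leading ratio 1; with t_0 = 3/4, classification follows.


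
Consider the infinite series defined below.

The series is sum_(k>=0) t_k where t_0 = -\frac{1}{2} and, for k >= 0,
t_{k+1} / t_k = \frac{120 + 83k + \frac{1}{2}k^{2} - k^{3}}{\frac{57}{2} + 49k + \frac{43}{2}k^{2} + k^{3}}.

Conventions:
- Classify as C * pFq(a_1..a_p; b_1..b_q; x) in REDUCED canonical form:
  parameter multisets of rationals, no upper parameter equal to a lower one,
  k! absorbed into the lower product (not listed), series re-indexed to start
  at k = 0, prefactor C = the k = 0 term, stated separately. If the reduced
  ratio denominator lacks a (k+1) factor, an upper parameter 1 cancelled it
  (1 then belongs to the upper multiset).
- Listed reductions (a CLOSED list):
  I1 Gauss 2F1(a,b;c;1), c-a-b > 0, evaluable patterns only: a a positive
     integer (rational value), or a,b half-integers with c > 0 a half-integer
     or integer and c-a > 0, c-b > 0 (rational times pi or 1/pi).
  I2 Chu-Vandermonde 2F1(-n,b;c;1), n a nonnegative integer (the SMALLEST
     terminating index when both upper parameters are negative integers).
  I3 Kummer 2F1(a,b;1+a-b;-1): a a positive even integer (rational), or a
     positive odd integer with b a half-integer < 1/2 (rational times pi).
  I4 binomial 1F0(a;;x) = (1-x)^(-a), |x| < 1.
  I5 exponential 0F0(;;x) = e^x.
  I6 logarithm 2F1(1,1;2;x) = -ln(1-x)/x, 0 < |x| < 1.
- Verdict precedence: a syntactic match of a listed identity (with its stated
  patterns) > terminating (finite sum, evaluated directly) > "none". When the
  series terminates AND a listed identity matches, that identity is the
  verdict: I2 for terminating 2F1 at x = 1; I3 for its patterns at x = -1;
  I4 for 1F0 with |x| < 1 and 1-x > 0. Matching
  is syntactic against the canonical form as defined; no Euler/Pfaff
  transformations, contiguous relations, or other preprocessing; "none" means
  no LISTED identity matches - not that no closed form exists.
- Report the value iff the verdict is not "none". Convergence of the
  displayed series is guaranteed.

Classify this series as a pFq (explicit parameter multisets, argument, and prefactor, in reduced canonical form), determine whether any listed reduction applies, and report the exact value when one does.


Canonical form: C = -\frac{1}{2} times 2F1 with upper {-10, 8}, lower {19}, x = -1. Verdict: Kummer's theorem (I3) applies (x = -1; c = 19 equals 1+a-b for upper {-10, 8}: listed pattern). Its exact value is -\frac{153}{7}.

Structural cue: x = -1 and the expanded ratio factors over Q; prefactor -1/2, roots give parameters.
Consecutive-term ratio: r(k) = -1 * (k-10) (k+8) / [(k+19) (k+1)] - rational in k, leading ratio -1; with t_0 = -\frac{1}{2}, classification follows.


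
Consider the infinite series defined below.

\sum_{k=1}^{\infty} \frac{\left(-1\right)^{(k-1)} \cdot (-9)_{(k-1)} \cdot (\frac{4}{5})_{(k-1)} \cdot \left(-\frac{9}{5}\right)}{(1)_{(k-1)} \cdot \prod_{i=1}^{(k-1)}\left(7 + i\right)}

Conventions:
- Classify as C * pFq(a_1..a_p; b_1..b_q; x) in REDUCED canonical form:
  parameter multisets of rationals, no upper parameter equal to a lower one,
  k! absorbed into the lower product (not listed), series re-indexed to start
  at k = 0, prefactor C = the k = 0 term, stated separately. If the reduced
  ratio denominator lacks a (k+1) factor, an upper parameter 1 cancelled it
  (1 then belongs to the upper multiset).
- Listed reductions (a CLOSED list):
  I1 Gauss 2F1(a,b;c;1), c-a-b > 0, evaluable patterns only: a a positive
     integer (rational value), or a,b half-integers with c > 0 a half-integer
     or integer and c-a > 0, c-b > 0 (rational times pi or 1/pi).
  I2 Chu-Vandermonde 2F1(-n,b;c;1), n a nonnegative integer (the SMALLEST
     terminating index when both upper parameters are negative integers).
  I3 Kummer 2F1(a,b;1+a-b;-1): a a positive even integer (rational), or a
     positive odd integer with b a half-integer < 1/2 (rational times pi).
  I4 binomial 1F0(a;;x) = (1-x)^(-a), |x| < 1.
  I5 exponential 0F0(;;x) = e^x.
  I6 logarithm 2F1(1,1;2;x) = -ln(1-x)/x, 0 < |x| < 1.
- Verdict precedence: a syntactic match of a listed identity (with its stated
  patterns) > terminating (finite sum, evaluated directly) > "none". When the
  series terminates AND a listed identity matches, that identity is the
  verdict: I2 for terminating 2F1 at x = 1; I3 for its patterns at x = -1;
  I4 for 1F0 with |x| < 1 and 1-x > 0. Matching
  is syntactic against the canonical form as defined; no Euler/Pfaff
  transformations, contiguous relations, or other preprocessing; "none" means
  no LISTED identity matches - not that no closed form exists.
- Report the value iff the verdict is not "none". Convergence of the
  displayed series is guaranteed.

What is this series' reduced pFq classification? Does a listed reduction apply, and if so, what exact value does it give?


The tell: t_0 = -\frac{9}{5} here, and the lower running product (C = -9/5) is a rising factorial.
Consecutive-term ratio: r(k) = -1 * (k-9) (k+\frac{4}{5}) / [(k+8) (k+1)] - rational in k, leading ratio -1; with t_0 = -\frac{9}{5}, classification follows.

This is -\frac{9}{5} * 2F1(-9, \frac{4}{5}; 8; -1) in reduced canonical form. Verdict: terminating at k = 9: the factor (-9)_k kills every later term; summing the 10 survivors is exact. Exact value: -\frac{871621677099}{139648437500}.


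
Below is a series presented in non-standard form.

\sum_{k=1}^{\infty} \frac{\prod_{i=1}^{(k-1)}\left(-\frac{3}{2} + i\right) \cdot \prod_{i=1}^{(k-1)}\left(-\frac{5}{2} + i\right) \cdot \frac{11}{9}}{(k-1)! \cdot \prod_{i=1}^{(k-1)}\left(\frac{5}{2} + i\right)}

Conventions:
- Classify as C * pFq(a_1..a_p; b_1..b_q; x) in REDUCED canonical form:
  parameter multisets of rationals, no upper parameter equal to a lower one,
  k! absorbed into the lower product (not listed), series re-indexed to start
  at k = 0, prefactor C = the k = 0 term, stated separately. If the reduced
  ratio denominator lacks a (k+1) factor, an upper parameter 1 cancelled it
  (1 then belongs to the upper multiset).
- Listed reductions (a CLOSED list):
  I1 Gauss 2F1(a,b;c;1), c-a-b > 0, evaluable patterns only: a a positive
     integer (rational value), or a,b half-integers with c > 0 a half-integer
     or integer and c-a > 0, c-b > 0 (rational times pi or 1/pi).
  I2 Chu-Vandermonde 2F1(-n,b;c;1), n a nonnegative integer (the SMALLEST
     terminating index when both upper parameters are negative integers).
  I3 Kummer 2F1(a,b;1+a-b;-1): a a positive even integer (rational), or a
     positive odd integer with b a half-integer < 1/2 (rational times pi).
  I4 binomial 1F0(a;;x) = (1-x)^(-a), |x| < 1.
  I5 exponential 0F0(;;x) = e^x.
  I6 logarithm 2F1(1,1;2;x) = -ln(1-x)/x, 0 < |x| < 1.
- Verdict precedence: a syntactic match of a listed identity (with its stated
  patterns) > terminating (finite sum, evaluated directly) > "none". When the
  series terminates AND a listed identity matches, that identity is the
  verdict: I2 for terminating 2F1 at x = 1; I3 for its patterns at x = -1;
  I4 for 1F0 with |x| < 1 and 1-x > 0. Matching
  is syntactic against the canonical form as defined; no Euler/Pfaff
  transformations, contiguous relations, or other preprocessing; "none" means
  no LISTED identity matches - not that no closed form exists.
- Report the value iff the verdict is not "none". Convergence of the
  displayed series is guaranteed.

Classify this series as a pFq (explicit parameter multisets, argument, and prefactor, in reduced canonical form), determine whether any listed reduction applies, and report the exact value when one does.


Prefactor \frac{11}{9}, argument 1: 2F1 with upper {-\frac{3}{2}, -\frac{1}{2}} over lower {\frac{7}{2}}. Verdict: Gauss's theorem I1 (half-integer case) matches (x = 1; upper {-\frac{3}{2}, -\frac{1}{2}} half-integers, c = \frac{7}{2} in the evaluable pattern). Value: \frac{1925}{4096} \cdot \pi.

Key observation: t_0 = \frac{11}{9} here, and the lower running product (prefactor 11/9) is a rising factorial.
Step ratio: r(k) = 1 * (k-\frac{3}{2}) (k-\frac{1}{2}) / [(k+\frac{7}{2}) (k+1)] - rational; roots negated = parameters, x = 1, C = \frac{11}{9}.


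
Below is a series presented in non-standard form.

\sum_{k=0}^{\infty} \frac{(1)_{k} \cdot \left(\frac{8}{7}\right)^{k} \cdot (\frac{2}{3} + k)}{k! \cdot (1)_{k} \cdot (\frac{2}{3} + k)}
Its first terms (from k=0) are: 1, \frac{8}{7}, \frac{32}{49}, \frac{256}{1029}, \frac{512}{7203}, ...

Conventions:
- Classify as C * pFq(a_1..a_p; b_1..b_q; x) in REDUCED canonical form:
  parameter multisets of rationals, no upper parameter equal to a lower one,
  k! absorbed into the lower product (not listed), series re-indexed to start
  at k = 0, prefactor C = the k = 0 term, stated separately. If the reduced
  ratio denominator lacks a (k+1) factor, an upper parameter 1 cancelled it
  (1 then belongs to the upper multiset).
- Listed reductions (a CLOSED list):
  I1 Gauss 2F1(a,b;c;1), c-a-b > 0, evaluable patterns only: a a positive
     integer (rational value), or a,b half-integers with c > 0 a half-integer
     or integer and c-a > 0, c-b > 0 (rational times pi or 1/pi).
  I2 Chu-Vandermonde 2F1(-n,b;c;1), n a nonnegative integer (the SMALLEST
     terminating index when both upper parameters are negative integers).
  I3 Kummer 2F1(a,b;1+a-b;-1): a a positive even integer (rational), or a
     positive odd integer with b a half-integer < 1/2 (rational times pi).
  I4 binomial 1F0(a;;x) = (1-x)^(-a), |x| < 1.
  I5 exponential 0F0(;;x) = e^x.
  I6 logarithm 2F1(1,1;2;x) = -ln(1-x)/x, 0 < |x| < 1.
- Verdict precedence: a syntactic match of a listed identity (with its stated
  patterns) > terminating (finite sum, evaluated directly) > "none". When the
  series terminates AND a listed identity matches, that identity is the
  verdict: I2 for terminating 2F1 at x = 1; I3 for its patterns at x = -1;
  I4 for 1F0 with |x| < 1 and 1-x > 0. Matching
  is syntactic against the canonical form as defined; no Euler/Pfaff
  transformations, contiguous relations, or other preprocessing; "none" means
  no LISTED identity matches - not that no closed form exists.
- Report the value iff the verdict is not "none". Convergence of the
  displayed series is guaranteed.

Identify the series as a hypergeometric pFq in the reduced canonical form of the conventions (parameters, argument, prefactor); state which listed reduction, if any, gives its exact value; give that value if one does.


With C = 1: the canonical form is 0F0(-; -; \frac{8}{7}). Verdict at x = \frac{8}{7}: the exponential series (I5) matches (the 0F0 exponential series at x = \frac{8}{7}). Hence: e^{\frac{8}{7}}.

First insight: t_0 being 1, k + 2/3 divides numerator and denominator alike; prefactor 1 after cancelling.
Consecutive-term ratio: r(k) = \frac{8}{7} * 1 / [(k+1)] - rational; roots negated = parameters, x = \frac{8}{7}, C = 1.
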